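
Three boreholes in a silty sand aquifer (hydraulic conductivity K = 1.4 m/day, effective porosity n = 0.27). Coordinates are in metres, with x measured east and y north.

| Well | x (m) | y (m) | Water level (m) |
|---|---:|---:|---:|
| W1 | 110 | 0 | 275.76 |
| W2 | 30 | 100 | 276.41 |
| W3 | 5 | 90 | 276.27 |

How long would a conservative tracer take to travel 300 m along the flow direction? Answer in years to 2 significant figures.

Taking W1 as reference: W2−W1 = (-80, 100, +0.65); W3−W1 = (-105, 90, +0.51).
Determinant of the coordinate differences = (-80)·90 − (-105)·100 = 3300.
∂h/∂x = [(+0.65)·90 − (+0.51)·100] / 3300 = +0.002273
∂h/∂y = [(-80)·(+0.51) − (-105)·(+0.65)] / 3300 = +0.008318
|∇h| = √(0.002273² + 0.008318²) = 0.008623
Seepage velocity v = K·i/n = 1.4 × 0.008623 / 0.27 = 0.04471 m/day.
t = 300 / 0.04471 = 6710 days = 18.4 years.

18 years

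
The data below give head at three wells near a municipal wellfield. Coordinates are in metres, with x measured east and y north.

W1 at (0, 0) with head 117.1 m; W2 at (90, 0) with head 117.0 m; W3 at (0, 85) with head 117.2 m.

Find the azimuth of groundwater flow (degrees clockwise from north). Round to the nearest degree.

∂h/∂x = (117.0 − 117.1) / (90 − 0) = -0.001111
∂h/∂y = (117.2 − 117.1) / (85 − 0) = +0.001176
Flow direction (−∇h) has components (+0.001111 E, -0.001176 N).
Azimuth = atan2(E, N) = atan2(+0.001111, -0.001176) = 136.6° ≈ 137°.

137°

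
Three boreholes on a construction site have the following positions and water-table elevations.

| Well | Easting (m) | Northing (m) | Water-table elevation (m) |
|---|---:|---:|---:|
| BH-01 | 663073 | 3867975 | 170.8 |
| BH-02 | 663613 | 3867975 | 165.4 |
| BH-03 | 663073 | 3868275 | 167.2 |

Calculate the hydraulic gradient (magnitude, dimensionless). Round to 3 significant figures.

0.0156

∂h/∂x = (165.4 − 170.8) / (663613 − 663073) = -0.01000
∂h/∂y = (167.2 − 170.8) / (3868275 − 3867975) = -0.01200
|∇h| = √(-0.01000² + -0.01200²) = 0.01562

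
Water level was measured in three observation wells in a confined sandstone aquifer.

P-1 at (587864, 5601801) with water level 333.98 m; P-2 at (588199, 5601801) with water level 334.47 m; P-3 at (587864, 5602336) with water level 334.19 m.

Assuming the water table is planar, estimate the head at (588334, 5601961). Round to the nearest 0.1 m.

∂h/∂x = (334.47 − 333.98) / (588199 − 587864) = +0.001463
∂h/∂y = (334.19 − 333.98) / (5602336 − 5601801) = +0.0003925
h(588334, 5601961) = 333.98 + (+0.001463)·(470) + (+0.0003925)·(160) = 333.98 +0.687 +0.063 = 334.730 m.

334.7 m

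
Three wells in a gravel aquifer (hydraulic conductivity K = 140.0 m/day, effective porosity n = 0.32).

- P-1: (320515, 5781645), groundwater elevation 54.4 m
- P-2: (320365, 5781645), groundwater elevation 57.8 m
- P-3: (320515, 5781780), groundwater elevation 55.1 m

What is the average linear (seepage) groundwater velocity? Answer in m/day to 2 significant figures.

∂h/∂x = (57.8 − 54.4) / (320365 − 320515) = -0.02267
∂h/∂y = (55.1 − 54.4) / (5781780 − 5781645) = +0.005185
|∇h| = √(-0.02267² + 0.005185²) = 0.02326
Seepage velocity v = K·i/n = 140.0 × 0.02326 / 0.32 = 10.18 m/day.

10 m/day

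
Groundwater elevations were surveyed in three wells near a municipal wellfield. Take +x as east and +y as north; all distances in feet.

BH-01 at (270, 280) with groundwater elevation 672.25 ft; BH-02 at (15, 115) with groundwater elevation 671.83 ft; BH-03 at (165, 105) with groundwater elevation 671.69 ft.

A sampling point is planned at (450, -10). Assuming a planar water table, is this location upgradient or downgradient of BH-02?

downgradient

Taking BH-01 as reference: BH-02−BH-01 = (-255, -165, -0.42); BH-03−BH-01 = (-105, -175, -0.56).
Determinant of the coordinate differences = (-255)·(-175) − (-105)·(-165) = 27300.
∂h/∂x = [(-0.42)·(-175) − (-0.56)·(-165)] / 27300 = -0.0006923
∂h/∂y = [(-255)·(-0.56) − (-105)·(-0.42)] / 27300 = +0.003615
Head at (450, -10) = 672.25 + (-0.0006923)·(180) + (+0.003615)·(-290) = 671.08 ft.
That is lower than the 671.83 ft at BH-02, so the point is downgradient.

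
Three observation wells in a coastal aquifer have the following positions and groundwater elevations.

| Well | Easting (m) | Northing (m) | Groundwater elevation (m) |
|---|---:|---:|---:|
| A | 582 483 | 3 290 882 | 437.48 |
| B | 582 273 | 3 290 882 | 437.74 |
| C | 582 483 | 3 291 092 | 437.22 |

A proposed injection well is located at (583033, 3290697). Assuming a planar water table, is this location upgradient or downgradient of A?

downgradient

∂h/∂x = (437.74 − 437.48) / (582273 − 582483) = -0.001238
∂h/∂y = (437.22 − 437.48) / (3291092 − 3290882) = -0.001238
Head at (583033, 3290697) = 437.48 + (-0.001238)·(550) + (-0.001238)·(-185) = 437.03 m.
That is lower than the 437.48 m at A, so the point is downgradient.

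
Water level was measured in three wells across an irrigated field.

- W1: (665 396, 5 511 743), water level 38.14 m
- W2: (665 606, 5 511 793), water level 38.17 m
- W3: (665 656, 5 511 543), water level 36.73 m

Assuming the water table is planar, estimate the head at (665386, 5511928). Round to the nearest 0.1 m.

39.2 m

With h = a·x + b·y + c and W1 as origin, the differences give:
  210·a + 50·b = +0.03
  260·a + (-200)·b = -1.41
Eliminate b (×(-200) and ×50, subtract): -55000·a = 64.500 → a = ∂h/∂x = -0.001173
Back-substitute: b = ∂h/∂y = +0.005525.
h(665386, 5511928) = 38.14 + (-0.001173)·(-10) + (+0.005525)·(185) = 38.14 +0.012 +1.022 = 39.174 m.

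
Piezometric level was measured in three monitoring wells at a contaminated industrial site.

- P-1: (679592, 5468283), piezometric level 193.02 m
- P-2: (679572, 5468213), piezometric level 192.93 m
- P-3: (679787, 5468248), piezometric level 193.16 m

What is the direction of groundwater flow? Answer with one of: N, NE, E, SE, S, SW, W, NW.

SW

Three-point gradient (reference P-1): Δ to P-2 = (-20, -70, -0.09), Δ to P-3 = (195, -35, +0.14).
∂h/∂x = +0.0009024, ∂h/∂y = +0.001028 (det = 14350).
Flow = −∇h = (-0.0009024 east, -0.001028 north), which points southwest.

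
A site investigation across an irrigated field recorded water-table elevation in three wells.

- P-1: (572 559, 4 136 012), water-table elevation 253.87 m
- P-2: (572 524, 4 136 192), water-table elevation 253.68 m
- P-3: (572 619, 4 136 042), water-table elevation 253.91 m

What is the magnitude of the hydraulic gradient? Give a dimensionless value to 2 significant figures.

0.0014

Three-point gradient (reference P-1): Δ to P-2 = (-35, 180, -0.19), Δ to P-3 = (60, 30, +0.04).
∂h/∂x = +0.001089, ∂h/∂y = -0.0008439 (det = -11850).
|∇h| = √(0.001089² + -0.0008439²) = 0.001378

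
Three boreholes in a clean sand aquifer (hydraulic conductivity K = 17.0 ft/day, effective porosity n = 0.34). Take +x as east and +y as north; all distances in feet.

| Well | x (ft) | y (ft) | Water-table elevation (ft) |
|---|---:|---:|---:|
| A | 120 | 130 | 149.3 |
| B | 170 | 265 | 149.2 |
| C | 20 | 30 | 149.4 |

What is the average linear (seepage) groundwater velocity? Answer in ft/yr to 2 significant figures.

13 ft/yr

Taking A as reference: B−A = (50, 135, -0.1); C−A = (-100, -100, +0.1).
Solve a·Δx + b·Δy = Δh: det = 50·(-100) − (-100)·135 = 8500.
∂h/∂x = [(-0.1)·(-100) − (+0.1)·135] / 8500 = -0.0004118
∂h/∂y = [50·(+0.1) − (-100)·(-0.1)] / 8500 = -0.0005882
|∇h| = √(-0.0004118² + -0.0005882²) = 0.000718
Seepage velocity v = K·i/n = 17.0 × 0.000718 / 0.34 = 0.0359 ft/day = 13.11 ft/yr.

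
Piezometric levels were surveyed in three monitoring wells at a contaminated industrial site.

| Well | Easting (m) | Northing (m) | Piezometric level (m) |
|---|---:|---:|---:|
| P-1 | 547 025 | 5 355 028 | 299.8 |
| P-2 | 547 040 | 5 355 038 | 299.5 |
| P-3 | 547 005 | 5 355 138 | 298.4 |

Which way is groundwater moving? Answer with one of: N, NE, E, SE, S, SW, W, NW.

Differences from P-1: to P-2 (Δx, Δy, Δh) = (15, 10, -0.3); to P-3 = (-20, 110, -1.4).
Determinant of the coordinate differences = 15·110 − (-20)·10 = 1850.
∂h/∂x = [(-0.3)·110 − (-1.4)·10] / 1850 = -0.01027
∂h/∂y = [15·(-1.4) − (-20)·(-0.3)] / 1850 = -0.01459
Flow = −∇h = (+0.01027 east, +0.01459 north), which points northeast.

NE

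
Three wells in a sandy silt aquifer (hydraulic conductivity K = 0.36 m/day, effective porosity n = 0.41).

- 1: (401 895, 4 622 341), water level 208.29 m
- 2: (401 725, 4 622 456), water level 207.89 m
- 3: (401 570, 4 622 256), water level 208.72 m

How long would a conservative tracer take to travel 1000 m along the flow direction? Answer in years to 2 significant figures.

Differences from 1: to 2 (Δx, Δy, Δh) = (-170, 115, -0.40); to 3 = (-325, -85, +0.43).
Determinant of the coordinate differences = (-170)·(-85) − (-325)·115 = 51825.
∂h/∂x = [(-0.40)·(-85) − (+0.43)·115] / 51825 = -0.0002981
∂h/∂y = [(-170)·(+0.43) − (-325)·(-0.40)] / 51825 = -0.003919
|∇h| = √(-0.0002981² + -0.003919²) = 0.00393
Seepage velocity v = K·i/n = 0.36 × 0.00393 / 0.41 = 0.003451 m/day.
t = 1000 / 0.003451 = 2.898e+05 days = 793 years.

790 years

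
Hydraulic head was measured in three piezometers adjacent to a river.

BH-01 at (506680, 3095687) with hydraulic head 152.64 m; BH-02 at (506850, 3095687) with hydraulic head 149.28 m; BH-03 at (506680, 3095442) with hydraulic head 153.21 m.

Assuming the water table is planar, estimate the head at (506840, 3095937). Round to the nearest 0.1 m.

∂h/∂x = (149.28 − 152.64) / (506850 − 506680) = -0.01976
∂h/∂y = (153.21 − 152.64) / (3095442 − 3095687) = -0.002327
h(506840, 3095937) = 152.64 + (-0.01976)·(160) + (-0.002327)·(250) = 152.64 -3.162 -0.582 = 148.896 m.

148.9 m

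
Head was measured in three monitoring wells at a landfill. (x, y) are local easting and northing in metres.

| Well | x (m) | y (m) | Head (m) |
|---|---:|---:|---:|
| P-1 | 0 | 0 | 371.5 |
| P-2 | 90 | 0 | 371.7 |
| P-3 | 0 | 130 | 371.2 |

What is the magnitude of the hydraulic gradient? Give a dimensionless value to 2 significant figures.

∂h/∂x = (371.7 − 371.5) / (90 − 0) = +0.002222
∂h/∂y = (371.2 − 371.5) / (130 − 0) = -0.002308
|∇h| = √(0.002222² + -0.002308²) = 0.003204

0.0032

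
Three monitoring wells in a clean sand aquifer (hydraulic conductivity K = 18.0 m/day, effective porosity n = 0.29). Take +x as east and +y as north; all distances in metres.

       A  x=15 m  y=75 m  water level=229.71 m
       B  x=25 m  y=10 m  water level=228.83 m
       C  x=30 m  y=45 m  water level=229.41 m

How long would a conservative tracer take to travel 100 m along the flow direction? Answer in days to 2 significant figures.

88 days

With h = a·x + b·y + c and A as origin, the differences give:
  10·a + (-65)·b = -0.88
  15·a + (-30)·b = -0.30
Eliminate b (×(-30) and ×(-65), subtract): 675·a = 6.900 → a = ∂h/∂x = +0.01022
Back-substitute: b = ∂h/∂y = +0.01511.
|∇h| = √(0.01022² + 0.01511²) = 0.01824
Seepage velocity v = K·i/n = 18.0 × 0.01824 / 0.29 = 1.132 m/day.
t = 100 / 1.132 = 88.34 days.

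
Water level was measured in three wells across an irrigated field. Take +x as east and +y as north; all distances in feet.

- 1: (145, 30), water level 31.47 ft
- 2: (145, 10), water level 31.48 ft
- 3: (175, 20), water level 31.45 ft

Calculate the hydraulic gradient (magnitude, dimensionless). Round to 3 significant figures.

With h = a·x + b·y + c and 1 as origin, the differences give:
  0·a + (-20)·b = +0.01
  30·a + (-10)·b = -0.02
Eliminate b (×(-10) and ×(-20), subtract): 600·a = -0.500 → a = ∂h/∂x = -0.0008333
Back-substitute: b = ∂h/∂y = -0.0005000.
|∇h| = √(-0.0008333² + -0.0005000²) = 0.0009718

0.000972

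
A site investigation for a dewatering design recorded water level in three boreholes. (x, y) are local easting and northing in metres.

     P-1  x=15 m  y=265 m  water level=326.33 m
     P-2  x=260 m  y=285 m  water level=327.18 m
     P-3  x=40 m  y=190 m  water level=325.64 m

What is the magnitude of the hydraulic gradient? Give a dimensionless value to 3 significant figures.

0.0104

Taking P-1 as reference: P-2−P-1 = (245, 20, +0.85); P-3−P-1 = (25, -75, -0.69).
Solve a·Δx + b·Δy = Δh: det = 245·(-75) − 25·20 = -18875.
∂h/∂x = [(+0.85)·(-75) − (-0.69)·20] / -18875 = +0.002646
∂h/∂y = [245·(-0.69) − 25·(+0.85)] / -18875 = +0.01008
|∇h| = √(0.002646² + 0.01008²) = 0.01042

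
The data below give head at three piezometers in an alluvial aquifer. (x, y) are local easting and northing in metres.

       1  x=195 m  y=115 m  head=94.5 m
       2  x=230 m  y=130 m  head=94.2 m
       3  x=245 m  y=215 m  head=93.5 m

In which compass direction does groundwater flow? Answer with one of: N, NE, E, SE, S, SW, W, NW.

Three-point gradient (reference 1): Δ to 2 = (35, 15, -0.3), Δ to 3 = (50, 100, -1.0).
∂h/∂x = -0.005455, ∂h/∂y = -0.007273 (det = 2750).
Flow = −∇h = (+0.005455 east, +0.007273 north), which points northeast.

NE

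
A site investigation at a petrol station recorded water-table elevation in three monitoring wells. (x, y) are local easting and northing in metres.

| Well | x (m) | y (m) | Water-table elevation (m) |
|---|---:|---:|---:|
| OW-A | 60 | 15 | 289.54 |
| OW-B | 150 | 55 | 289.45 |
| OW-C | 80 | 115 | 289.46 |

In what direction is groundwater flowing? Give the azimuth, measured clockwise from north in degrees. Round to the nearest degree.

Taking OW-A as reference: OW-B−OW-A = (90, 40, -0.09); OW-C−OW-A = (20, 100, -0.08).
Solve a·Δx + b·Δy = Δh: det = 90·100 − 20·40 = 8200.
∂h/∂x = [(-0.09)·100 − (-0.08)·40] / 8200 = -0.0007073
∂h/∂y = [90·(-0.08) − 20·(-0.09)] / 8200 = -0.0006585
Flow direction (−∇h) has components (+0.0007073 E, +0.0006585 N).
Azimuth = atan2(E, N) = atan2(+0.0007073, +0.0006585) = 47.0° ≈ 047°.

047°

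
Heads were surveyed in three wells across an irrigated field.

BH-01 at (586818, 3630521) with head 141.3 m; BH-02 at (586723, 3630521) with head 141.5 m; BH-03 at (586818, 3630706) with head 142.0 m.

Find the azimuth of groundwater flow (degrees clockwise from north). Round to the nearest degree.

151°

∂h/∂x = (141.5 − 141.3) / (586723 − 586818) = -0.002105
∂h/∂y = (142.0 − 141.3) / (3630706 − 3630521) = +0.003784
Flow direction (−∇h) has components (+0.002105 E, -0.003784 N).
Azimuth = atan2(E, N) = atan2(+0.002105, -0.003784) = 150.9° ≈ 151°.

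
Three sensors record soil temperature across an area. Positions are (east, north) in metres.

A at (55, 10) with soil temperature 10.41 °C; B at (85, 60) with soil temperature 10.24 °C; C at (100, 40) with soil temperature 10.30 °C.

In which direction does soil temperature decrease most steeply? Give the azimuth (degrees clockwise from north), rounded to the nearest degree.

With T = a·x + b·y + c and A as origin, the differences give:
  30·a + 50·b = -0.17
  45·a + 30·b = -0.11
Eliminate b (×30 and ×50, subtract): -1350·a = 0.400 → a = ∂T/∂x = -0.0002963
Back-substitute: b = ∂T/∂y = -0.003222.
Steepest decrease is along −∇f: components (+0.0002963 E, +0.003222 N).
Azimuth = atan2(+0.0002963, +0.003222) = 5.3° ≈ 005°.

005°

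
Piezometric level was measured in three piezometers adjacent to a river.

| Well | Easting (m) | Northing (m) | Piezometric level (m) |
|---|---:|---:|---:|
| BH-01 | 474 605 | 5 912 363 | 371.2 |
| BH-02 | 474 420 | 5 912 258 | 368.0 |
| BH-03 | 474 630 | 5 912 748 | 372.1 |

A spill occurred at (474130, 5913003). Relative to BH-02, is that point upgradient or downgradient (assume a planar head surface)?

With h = a·x + b·y + c and BH-01 as origin, the differences give:
  (-185)·a + (-105)·b = -3.2
  25·a + 385·b = +0.9
Eliminate b (×385 and ×(-105), subtract): -68600·a = -1137.50 → a = ∂h/∂x = +0.01658
Back-substitute: b = ∂h/∂y = +0.001261.
Head at (474130, 5913003) = 371.2 + (+0.01658)·(-475) + (+0.001261)·(640) = 364.13 m.
That is lower than the 368.0 m at BH-02, so the point is downgradient.

downgradient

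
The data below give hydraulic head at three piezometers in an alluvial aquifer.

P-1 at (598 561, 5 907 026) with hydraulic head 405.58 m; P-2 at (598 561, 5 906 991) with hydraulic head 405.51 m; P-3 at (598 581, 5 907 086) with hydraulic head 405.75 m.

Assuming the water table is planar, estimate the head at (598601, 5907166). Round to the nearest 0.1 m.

Three-point gradient (reference P-1): Δ to P-2 = (0, -35, -0.07), Δ to P-3 = (20, 60, +0.17).
∂h/∂x = +0.002500, ∂h/∂y = +0.002000 (det = 700).
h(598601, 5907166) = 405.58 + (+0.002500)·(40) + (+0.002000)·(140) = 405.58 +0.100 +0.280 = 405.960 m.

406.0 m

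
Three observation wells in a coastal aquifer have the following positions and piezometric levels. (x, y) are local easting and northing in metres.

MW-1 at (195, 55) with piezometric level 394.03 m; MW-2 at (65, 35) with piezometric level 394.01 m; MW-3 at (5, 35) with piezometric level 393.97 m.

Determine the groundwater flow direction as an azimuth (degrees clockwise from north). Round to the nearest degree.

With h = a·x + b·y + c and MW-1 as origin, the differences give:
  (-130)·a + (-20)·b = -0.02
  (-190)·a + (-20)·b = -0.06
Eliminate b (×(-20) and ×(-20), subtract): -1200·a = -0.800 → a = ∂h/∂x = +0.0006667
Back-substitute: b = ∂h/∂y = -0.003333.
Flow direction (−∇h) has components (-0.0006667 E, +0.003333 N).
Azimuth = atan2(E, N) = atan2(-0.0006667, +0.003333) = 348.7° ≈ 349°.

349°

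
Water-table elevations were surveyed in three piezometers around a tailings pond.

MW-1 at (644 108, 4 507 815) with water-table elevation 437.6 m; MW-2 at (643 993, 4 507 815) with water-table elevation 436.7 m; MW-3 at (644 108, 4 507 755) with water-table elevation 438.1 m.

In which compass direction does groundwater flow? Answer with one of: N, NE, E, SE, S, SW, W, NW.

NW

∂h/∂x = (436.7 − 437.6) / (643993 − 644108) = +0.007826
∂h/∂y = (438.1 − 437.6) / (4507755 − 4507815) = -0.008333
Flow = −∇h = (-0.007826 east, +0.008333 north), which points northwest.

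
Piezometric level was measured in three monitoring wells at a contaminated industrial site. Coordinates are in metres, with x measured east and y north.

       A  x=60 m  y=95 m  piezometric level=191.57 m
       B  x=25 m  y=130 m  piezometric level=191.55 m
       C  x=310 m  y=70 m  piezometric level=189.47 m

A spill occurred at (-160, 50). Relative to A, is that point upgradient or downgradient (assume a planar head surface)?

upgradient

With h = a·x + b·y + c and A as origin, the differences give:
  (-35)·a + 35·b = -0.02
  250·a + (-25)·b = -2.10
Eliminate b (×(-25) and ×35, subtract): -7875·a = 74.000 → a = ∂h/∂x = -0.009397
Back-substitute: b = ∂h/∂y = -0.009968.
Head at (-160, 50) = 191.57 + (-0.009397)·(-220) + (-0.009968)·(-45) = 194.09 m.
That is higher than the 191.57 m at A, so the point is upgradient.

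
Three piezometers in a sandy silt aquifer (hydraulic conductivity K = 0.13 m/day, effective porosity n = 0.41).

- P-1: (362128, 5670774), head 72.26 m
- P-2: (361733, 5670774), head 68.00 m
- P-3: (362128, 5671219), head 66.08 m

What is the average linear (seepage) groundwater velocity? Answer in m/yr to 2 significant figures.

∂h/∂x = (68.00 − 72.26) / (361733 − 362128) = +0.01078
∂h/∂y = (66.08 − 72.26) / (5671219 − 5670774) = -0.01389
|∇h| = √(0.01078² + -0.01389²) = 0.01758
Seepage velocity v = K·i/n = 0.13 × 0.01758 / 0.41 = 0.005574 m/day = 2.036 m/yr.

2.0 m/yr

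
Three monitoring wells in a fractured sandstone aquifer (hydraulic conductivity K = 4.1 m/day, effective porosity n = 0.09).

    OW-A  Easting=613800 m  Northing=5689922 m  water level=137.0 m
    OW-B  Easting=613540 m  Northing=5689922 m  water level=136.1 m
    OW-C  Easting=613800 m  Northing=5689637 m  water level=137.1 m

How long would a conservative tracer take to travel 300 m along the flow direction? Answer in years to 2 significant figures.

5.2 years

∂h/∂x = (136.1 − 137.0) / (613540 − 613800) = +0.003462
∂h/∂y = (137.1 − 137.0) / (5689637 − 5689922) = -0.0003509
|∇h| = √(0.003462² + -0.0003509²) = 0.00348
Seepage velocity v = K·i/n = 4.1 × 0.00348 / 0.09 = 0.1585 m/day.
t = 300 / 0.1585 = 1893 days = 5.18 years.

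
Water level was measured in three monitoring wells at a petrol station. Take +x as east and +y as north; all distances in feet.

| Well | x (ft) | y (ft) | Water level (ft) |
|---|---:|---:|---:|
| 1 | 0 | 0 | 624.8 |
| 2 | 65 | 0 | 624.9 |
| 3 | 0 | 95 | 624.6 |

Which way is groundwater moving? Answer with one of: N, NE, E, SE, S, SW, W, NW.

NW

∂h/∂x = (624.9 − 624.8) / (65 − 0) = +0.001538
∂h/∂y = (624.6 − 624.8) / (95 − 0) = -0.002105
Flow = −∇h = (-0.001538 east, +0.002105 north), which points northwest.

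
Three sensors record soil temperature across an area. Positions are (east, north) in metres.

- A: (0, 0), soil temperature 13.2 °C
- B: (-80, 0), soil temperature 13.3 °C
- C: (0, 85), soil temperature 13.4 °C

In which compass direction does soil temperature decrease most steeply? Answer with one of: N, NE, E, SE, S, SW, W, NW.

SE

∂T/∂x = (13.3 − 13.2) / (-80 − 0) = -0.001250
∂T/∂y = (13.4 − 13.2) / (85 − 0) = +0.002353
Steepest decrease is along −∇f = (+0.001250 E, -0.002353 N) → southeast.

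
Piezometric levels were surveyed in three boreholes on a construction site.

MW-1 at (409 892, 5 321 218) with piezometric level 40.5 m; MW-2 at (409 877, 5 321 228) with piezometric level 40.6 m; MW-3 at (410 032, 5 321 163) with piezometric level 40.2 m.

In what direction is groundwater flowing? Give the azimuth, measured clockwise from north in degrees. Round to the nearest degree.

195°

Three-point gradient (reference MW-1): Δ to MW-2 = (-15, 10, +0.1), Δ to MW-3 = (140, -55, -0.3).
∂h/∂x = +0.004348, ∂h/∂y = +0.01652 (det = -575).
Flow direction (−∇h) has components (-0.004348 E, -0.01652 N).
Azimuth = atan2(E, N) = atan2(-0.004348, -0.01652) = 194.7° ≈ 195°.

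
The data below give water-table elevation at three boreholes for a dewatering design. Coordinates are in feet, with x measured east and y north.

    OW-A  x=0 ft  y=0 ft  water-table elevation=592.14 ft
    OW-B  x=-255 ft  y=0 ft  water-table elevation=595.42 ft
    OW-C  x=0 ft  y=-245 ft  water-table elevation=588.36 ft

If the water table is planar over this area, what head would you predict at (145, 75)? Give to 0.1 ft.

∂h/∂x = (595.42 − 592.14) / (-255 − 0) = -0.01286
∂h/∂y = (588.36 − 592.14) / (-245 − 0) = +0.01543
h(145, 75) = 592.14 + (-0.01286)·(145) + (+0.01543)·(75) = 592.14 -1.865 +1.157 = 591.432 ft.

591.4 ft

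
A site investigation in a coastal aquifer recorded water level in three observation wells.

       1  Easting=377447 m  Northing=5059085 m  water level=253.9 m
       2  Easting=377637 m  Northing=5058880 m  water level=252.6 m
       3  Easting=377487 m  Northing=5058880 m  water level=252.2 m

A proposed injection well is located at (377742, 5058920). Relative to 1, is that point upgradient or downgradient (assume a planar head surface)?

Taking 1 as reference: 2−1 = (190, -205, -1.3); 3−1 = (40, -205, -1.7).
Determinant of the coordinate differences = 190·(-205) − 40·(-205) = -30750.
∂h/∂x = [(-1.3)·(-205) − (-1.7)·(-205)] / -30750 = +0.002667
∂h/∂y = [190·(-1.7) − 40·(-1.3)] / -30750 = +0.008813
Head at (377742, 5058920) = 253.9 + (+0.002667)·(295) + (+0.008813)·(-165) = 253.23 m.
That is lower than the 253.9 m at 1, so the point is downgradient.

downgradient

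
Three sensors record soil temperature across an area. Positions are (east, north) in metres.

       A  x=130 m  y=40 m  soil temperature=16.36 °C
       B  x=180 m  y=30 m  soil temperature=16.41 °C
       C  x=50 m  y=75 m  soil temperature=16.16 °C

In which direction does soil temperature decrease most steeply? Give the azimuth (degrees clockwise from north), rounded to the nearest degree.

Differences from A: to B (Δx, Δy, Δh) = (50, -10, +0.05); to C = (-80, 35, -0.20).
Solve a·Δx + b·Δy = ΔT: det = 50·35 − (-80)·(-10) = 950.
∂T/∂x = [(+0.05)·35 − (-0.20)·(-10)] / 950 = -0.0002632
∂T/∂y = [50·(-0.20) − (-80)·(+0.05)] / 950 = -0.006316
Steepest decrease is along −∇f: components (+0.0002632 E, +0.006316 N).
Azimuth = atan2(+0.0002632, +0.006316) = 2.4° ≈ 002°.

002°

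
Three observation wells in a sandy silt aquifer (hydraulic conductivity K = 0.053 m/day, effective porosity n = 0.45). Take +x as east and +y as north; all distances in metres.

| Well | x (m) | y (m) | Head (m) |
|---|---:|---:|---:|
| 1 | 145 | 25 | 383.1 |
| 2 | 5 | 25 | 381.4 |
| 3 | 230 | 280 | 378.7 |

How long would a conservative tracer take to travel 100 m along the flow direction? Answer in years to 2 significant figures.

Differences from 1: to 2 (Δx, Δy, Δh) = (-140, 0, -1.7); to 3 = (85, 255, -4.4).
Solve a·Δx + b·Δy = Δh: det = (-140)·255 − 85·0 = -35700.
∂h/∂x = [(-1.7)·255 − (-4.4)·0] / -35700 = +0.01214
∂h/∂y = [(-140)·(-4.4) − 85·(-1.7)] / -35700 = -0.02130
|∇h| = √(0.01214² + -0.02130²) = 0.02452
Seepage velocity v = K·i/n = 0.053 × 0.02452 / 0.45 = 0.002888 m/day.
t = 100 / 0.002888 = 3.463e+04 days = 94.8 years.

95 years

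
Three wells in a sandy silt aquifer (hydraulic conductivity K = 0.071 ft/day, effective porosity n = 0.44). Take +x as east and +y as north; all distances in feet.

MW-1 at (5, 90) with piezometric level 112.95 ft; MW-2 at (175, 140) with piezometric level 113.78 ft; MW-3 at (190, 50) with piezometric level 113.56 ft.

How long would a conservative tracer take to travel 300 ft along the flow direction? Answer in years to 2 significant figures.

Three-point gradient (reference MW-1): Δ to MW-2 = (170, 50, +0.83), Δ to MW-3 = (185, -40, +0.61).
∂h/∂x = +0.003969, ∂h/∂y = +0.003106 (det = -16050).
|∇h| = √(0.003969² + 0.003106²) = 0.00504
Seepage velocity v = K·i/n = 0.071 × 0.00504 / 0.44 = 0.0008133 ft/day.
t = 300 / 0.0008133 = 3.689e+05 days = 1.01e+03 years.

1000 years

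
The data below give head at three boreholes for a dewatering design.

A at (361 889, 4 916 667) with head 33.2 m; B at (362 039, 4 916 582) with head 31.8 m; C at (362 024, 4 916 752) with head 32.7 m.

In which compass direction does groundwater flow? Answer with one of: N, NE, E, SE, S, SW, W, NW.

With h = a·x + b·y + c and A as origin, the differences give:
  150·a + (-85)·b = -1.4
  135·a + 85·b = -0.5
Eliminate b (×85 and ×(-85), subtract): 24225·a = -161.50 → a = ∂h/∂x = -0.006667
Back-substitute: b = ∂h/∂y = +0.004706.
Flow = −∇h = (+0.006667 east, -0.004706 north), which points southeast.

SE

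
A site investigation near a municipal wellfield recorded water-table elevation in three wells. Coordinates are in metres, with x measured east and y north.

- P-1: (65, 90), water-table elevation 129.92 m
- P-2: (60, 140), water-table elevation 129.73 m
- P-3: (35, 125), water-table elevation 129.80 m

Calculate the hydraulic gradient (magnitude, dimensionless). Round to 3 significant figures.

0.00388

Taking P-1 as reference: P-2−P-1 = (-5, 50, -0.19); P-3−P-1 = (-30, 35, -0.12).
Solve a·Δx + b·Δy = Δh: det = (-5)·35 − (-30)·50 = 1325.
∂h/∂x = [(-0.19)·35 − (-0.12)·50] / 1325 = -0.0004906
∂h/∂y = [(-5)·(-0.12) − (-30)·(-0.19)] / 1325 = -0.003849
|∇h| = √(-0.0004906² + -0.003849²) = 0.00388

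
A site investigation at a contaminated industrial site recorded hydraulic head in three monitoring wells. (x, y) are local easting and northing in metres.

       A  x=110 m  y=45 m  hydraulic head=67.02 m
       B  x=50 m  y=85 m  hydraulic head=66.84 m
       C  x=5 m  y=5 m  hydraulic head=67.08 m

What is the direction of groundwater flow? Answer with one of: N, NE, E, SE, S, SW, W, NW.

With h = a·x + b·y + c and A as origin, the differences give:
  (-60)·a + 40·b = -0.18
  (-105)·a + (-40)·b = +0.06
Eliminate b (×(-40) and ×40, subtract): 6600·a = 4.800 → a = ∂h/∂x = +0.0007273
Back-substitute: b = ∂h/∂y = -0.003409.
Flow = −∇h = (-0.0007273 east, +0.003409 north), which points north.

N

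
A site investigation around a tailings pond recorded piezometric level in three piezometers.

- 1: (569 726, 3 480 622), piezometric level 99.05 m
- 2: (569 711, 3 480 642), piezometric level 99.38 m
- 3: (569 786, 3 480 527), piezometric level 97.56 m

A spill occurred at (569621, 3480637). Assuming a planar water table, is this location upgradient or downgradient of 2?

upgradient

With h = a·x + b·y + c and 1 as origin, the differences give:
  (-15)·a + 20·b = +0.33
  60·a + (-95)·b = -1.49
Eliminate b (×(-95) and ×20, subtract): 225·a = -1.550 → a = ∂h/∂x = -0.006889
Back-substitute: b = ∂h/∂y = +0.01133.
Head at (569621, 3480637) = 99.05 + (-0.006889)·(-105) + (+0.01133)·(15) = 99.94 m.
That is higher than the 99.38 m at 2, so the point is upgradient.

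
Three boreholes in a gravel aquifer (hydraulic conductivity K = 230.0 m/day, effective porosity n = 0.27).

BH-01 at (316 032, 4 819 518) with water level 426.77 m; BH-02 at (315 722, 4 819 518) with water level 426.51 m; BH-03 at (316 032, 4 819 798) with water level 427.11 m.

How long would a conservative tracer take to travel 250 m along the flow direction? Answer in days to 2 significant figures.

200 days

∂h/∂x = (426.51 − 426.77) / (315722 − 316032) = +0.0008387
∂h/∂y = (427.11 − 426.77) / (4819798 − 4819518) = +0.001214
|∇h| = √(0.0008387² + 0.001214²) = 0.001476
Seepage velocity v = K·i/n = 230.0 × 0.001476 / 0.27 = 1.257 m/day.
t = 250 / 1.257 = 198.9 days.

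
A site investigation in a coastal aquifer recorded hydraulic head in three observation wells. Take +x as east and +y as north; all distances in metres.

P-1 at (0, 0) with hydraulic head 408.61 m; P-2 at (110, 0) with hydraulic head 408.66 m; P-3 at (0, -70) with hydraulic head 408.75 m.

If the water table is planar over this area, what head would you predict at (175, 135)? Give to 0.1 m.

408.4 m

∂h/∂x = (408.66 − 408.61) / (110 − 0) = +0.0004545
∂h/∂y = (408.75 − 408.61) / (-70 − 0) = -0.002000
h(175, 135) = 408.61 + (+0.0004545)·(175) + (-0.002000)·(135) = 408.61 +0.080 -0.270 = 408.420 m.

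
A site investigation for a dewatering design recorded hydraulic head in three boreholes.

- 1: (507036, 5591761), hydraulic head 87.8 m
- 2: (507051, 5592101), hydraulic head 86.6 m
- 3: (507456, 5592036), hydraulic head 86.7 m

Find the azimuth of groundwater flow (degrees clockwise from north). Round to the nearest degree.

Taking 1 as reference: 2−1 = (15, 340, -1.2); 3−1 = (420, 275, -1.1).
Determinant of the coordinate differences = 15·275 − 420·340 = -138675.
∂h/∂x = [(-1.2)·275 − (-1.1)·340] / -138675 = -0.0003173
∂h/∂y = [15·(-1.1) − 420·(-1.2)] / -138675 = -0.003515
Flow direction (−∇h) has components (+0.0003173 E, +0.003515 N).
Azimuth = atan2(E, N) = atan2(+0.0003173, +0.003515) = 5.2° ≈ 005°.

005°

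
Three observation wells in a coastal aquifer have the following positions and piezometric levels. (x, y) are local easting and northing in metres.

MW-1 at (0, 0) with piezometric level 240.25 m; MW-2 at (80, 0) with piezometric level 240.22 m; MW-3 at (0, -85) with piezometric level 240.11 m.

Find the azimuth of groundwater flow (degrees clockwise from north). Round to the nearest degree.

167°

∂h/∂x = (240.22 − 240.25) / (80 − 0) = -0.0003750
∂h/∂y = (240.11 − 240.25) / (-85 − 0) = +0.001647
Flow direction (−∇h) has components (+0.0003750 E, -0.001647 N).
Azimuth = atan2(E, N) = atan2(+0.0003750, -0.001647) = 167.2° ≈ 167°.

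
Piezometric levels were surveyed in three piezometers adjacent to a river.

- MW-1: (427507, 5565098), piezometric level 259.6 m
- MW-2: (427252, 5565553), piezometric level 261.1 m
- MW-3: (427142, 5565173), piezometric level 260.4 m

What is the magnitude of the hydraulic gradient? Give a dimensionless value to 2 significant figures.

Taking MW-1 as reference: MW-2−MW-1 = (-255, 455, +1.5); MW-3−MW-1 = (-365, 75, +0.8).
Solve a·Δx + b·Δy = Δh: det = (-255)·75 − (-365)·455 = 146950.
∂h/∂x = [(+1.5)·75 − (+0.8)·455] / 146950 = -0.001711
∂h/∂y = [(-255)·(+0.8) − (-365)·(+1.5)] / 146950 = +0.002338
|∇h| = √(-0.001711² + 0.002338²) = 0.002897

0.0029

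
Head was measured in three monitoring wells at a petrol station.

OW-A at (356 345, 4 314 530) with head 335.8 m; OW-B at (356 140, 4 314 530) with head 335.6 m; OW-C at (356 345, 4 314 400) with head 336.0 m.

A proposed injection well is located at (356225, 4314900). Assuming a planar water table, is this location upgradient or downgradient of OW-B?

∂h/∂x = (335.6 − 335.8) / (356140 − 356345) = +0.0009756
∂h/∂y = (336.0 − 335.8) / (4314400 − 4314530) = -0.001538
Head at (356225, 4314900) = 335.8 + (+0.0009756)·(-120) + (-0.001538)·(370) = 335.11 m.
That is lower than the 335.6 m at OW-B, so the point is downgradient.

downgradient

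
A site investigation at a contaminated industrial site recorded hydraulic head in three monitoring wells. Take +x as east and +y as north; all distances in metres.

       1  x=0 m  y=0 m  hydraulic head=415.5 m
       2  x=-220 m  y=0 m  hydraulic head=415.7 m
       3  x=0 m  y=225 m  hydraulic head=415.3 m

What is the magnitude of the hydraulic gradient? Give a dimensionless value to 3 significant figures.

0.00127

∂h/∂x = (415.7 − 415.5) / (-220 − 0) = -0.0009091
∂h/∂y = (415.3 − 415.5) / (225 − 0) = -0.0008889
|∇h| = √(-0.0009091² + -0.0008889²) = 0.001271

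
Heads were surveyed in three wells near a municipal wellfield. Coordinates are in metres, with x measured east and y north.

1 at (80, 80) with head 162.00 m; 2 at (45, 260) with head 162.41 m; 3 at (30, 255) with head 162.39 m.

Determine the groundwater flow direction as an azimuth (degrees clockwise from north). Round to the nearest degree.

193°

With h = a·x + b·y + c and 1 as origin, the differences give:
  (-35)·a + 180·b = +0.41
  (-50)·a + 175·b = +0.39
Eliminate b (×175 and ×180, subtract): 2875·a = 1.550 → a = ∂h/∂x = +0.0005391
Back-substitute: b = ∂h/∂y = +0.002383.
Flow direction (−∇h) has components (-0.0005391 E, -0.002383 N).
Azimuth = atan2(E, N) = atan2(-0.0005391, -0.002383) = 192.8° ≈ 193°.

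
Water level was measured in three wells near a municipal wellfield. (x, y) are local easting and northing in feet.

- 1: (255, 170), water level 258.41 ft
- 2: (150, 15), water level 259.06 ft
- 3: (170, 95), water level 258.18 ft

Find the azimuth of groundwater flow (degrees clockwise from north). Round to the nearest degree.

Differences from 1: to 2 (Δx, Δy, Δh) = (-105, -155, +0.65); to 3 = (-85, -75, -0.23).
Solve a·Δx + b·Δy = Δh: det = (-105)·(-75) − (-85)·(-155) = -5300.
∂h/∂x = [(+0.65)·(-75) − (-0.23)·(-155)] / -5300 = +0.01592
∂h/∂y = [(-105)·(-0.23) − (-85)·(+0.65)] / -5300 = -0.01498
Flow direction (−∇h) has components (-0.01592 E, +0.01498 N).
Azimuth = atan2(E, N) = atan2(-0.01592, +0.01498) = 313.3° ≈ 313°.

313°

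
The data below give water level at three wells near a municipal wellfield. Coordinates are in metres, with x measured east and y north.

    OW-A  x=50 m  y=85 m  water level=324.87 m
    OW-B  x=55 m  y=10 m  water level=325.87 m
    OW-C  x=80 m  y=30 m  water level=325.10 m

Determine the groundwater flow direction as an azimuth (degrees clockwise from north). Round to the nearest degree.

053°

Taking OW-A as reference: OW-B−OW-A = (5, -75, +1.00); OW-C−OW-A = (30, -55, +0.23).
Solve a·Δx + b·Δy = Δh: det = 5·(-55) − 30·(-75) = 1975.
∂h/∂x = [(+1.00)·(-55) − (+0.23)·(-75)] / 1975 = -0.01911
∂h/∂y = [5·(+0.23) − 30·(+1.00)] / 1975 = -0.01461
Flow direction (−∇h) has components (+0.01911 E, +0.01461 N).
Azimuth = atan2(E, N) = atan2(+0.01911, +0.01461) = 52.6° ≈ 053°.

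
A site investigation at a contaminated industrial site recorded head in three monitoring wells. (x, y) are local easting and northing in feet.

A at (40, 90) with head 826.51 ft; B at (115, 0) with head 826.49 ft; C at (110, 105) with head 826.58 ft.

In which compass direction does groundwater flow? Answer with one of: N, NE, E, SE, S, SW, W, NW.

SW

Taking A as reference: B−A = (75, -90, -0.02); C−A = (70, 15, +0.07).
Determinant of the coordinate differences = 75·15 − 70·(-90) = 7425.
∂h/∂x = [(-0.02)·15 − (+0.07)·(-90)] / 7425 = +0.0008081
∂h/∂y = [75·(+0.07) − 70·(-0.02)] / 7425 = +0.0008956
Flow = −∇h = (-0.0008081 east, -0.0008956 north), which points southwest.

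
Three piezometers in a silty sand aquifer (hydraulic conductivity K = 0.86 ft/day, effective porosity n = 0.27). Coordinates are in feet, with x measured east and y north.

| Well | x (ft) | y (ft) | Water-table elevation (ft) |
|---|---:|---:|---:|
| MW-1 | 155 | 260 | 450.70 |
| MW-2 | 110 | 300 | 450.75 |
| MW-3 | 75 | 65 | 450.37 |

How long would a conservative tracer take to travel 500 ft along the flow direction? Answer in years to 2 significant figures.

270 years

Differences from MW-1: to MW-2 (Δx, Δy, Δh) = (-45, 40, +0.05); to MW-3 = (-80, -195, -0.33).
Solve a·Δx + b·Δy = Δh: det = (-45)·(-195) − (-80)·40 = 11975.
∂h/∂x = [(+0.05)·(-195) − (-0.33)·40] / 11975 = +0.0002881
∂h/∂y = [(-45)·(-0.33) − (-80)·(+0.05)] / 11975 = +0.001574
|∇h| = √(0.0002881² + 0.001574²) = 0.0016
Seepage velocity v = K·i/n = 0.86 × 0.0016 / 0.27 = 0.005096 ft/day.
t = 500 / 0.005096 = 9.812e+04 days = 269 years.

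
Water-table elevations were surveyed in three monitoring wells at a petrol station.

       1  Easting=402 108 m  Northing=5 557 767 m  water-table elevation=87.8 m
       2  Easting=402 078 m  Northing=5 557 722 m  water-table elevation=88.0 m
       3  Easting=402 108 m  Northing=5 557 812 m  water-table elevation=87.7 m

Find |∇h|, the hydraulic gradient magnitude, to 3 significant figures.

Three-point gradient (reference 1): Δ to 2 = (-30, -45, +0.2), Δ to 3 = (0, 45, -0.1).
∂h/∂x = -0.003333, ∂h/∂y = -0.002222 (det = -1350).
|∇h| = √(-0.003333² + -0.002222²) = 0.004006

0.00401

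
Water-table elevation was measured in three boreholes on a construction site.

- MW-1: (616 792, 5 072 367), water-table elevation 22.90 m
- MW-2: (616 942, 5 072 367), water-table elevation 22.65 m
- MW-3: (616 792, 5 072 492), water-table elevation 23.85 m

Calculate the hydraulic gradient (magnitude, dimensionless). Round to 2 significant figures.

0.0078

∂h/∂x = (22.65 − 22.90) / (616942 − 616792) = -0.001667
∂h/∂y = (23.85 − 22.90) / (5072492 − 5072367) = +0.007600
|∇h| = √(-0.001667² + 0.007600²) = 0.007781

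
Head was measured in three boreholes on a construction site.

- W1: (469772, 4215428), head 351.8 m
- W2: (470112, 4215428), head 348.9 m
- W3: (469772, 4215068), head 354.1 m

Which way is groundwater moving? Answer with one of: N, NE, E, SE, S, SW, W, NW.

NE

∂h/∂x = (348.9 − 351.8) / (470112 − 469772) = -0.008529
∂h/∂y = (354.1 − 351.8) / (4215068 − 4215428) = -0.006389
Flow = −∇h = (+0.008529 east, +0.006389 north), which points northeast.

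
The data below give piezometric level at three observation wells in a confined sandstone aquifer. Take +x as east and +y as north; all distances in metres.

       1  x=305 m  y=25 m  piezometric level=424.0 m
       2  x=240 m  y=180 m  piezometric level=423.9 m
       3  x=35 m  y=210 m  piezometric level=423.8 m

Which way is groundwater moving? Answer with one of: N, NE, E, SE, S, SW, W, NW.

Taking 1 as reference: 2−1 = (-65, 155, -0.1); 3−1 = (-270, 185, -0.2).
Determinant of the coordinate differences = (-65)·185 − (-270)·155 = 29825.
∂h/∂x = [(-0.1)·185 − (-0.2)·155] / 29825 = +0.0004191
∂h/∂y = [(-65)·(-0.2) − (-270)·(-0.1)] / 29825 = -0.0004694
Flow = −∇h = (-0.0004191 east, +0.0004694 north), which points northwest.

NW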